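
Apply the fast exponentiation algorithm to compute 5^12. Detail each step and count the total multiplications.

Computing 5^12 by squaring (build up from 5^1; each line after the first costs one multiplication):

5^1 = 5
5^2 = (5^1)^2 = 5^2 = 25
5^3 = 5 * 5^2 = 5 * 25 = 125
5^6 = (5^3)^2 = 125^2 = 15625
5^12 = (5^6)^2 = 15625^2 = 244140625

Result: 244140625
Multiplications needed: 4 (4 lines after 5^1)

5^12 = 244140625. Using exponentiation by squaring, this requires 4 multiplications. The key idea: if the exponent is even, square the half-power; if odd, multiply by the base once.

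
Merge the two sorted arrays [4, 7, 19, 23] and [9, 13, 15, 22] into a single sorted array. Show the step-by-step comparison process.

Merging process:

Compare 4 vs 9: take 4 from left. Merged: [4]
Compare 7 vs 9: take 7 from left. Merged: [4, 7]
Compare 19 vs 9: take 9 from right. Merged: [4, 7, 9]
Compare 19 vs 13: take 13 from right. Merged: [4, 7, 9, 13]
Compare 19 vs 15: take 15 from right. Merged: [4, 7, 9, 13, 15]
Compare 19 vs 22: take 19 from left. Merged: [4, 7, 9, 13, 15, 19]
Compare 23 vs 22: take 22 from right. Merged: [4, 7, 9, 13, 15, 19, 22]
Append remaining from left: [23]. Merged: [4, 7, 9, 13, 15, 19, 22, 23]

Final merged array: [4, 7, 9, 13, 15, 19, 22, 23]
Total comparisons: 7

The merged array is [4, 7, 9, 13, 15, 19, 22, 23], requiring 7 comparisons. The merge step runs in O(n) time where n is the total number of elements.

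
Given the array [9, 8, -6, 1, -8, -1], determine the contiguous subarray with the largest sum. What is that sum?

Using Kadane's algorithm on [9, 8, -6, 1, -8, -1]:

Scanning through the array:
Position 1 (value 8): max_ending_here = 17, max_so_far = 17
Position 2 (value -6): max_ending_here = 11, max_so_far = 17
Position 3 (value 1): max_ending_here = 12, max_so_far = 17
Position 4 (value -8): max_ending_here = 4, max_so_far = 17
Position 5 (value -1): max_ending_here = 3, max_so_far = 17

Maximum subarray: [9, 8]
Maximum sum: 17

The maximum subarray is [9, 8] with sum 17. This subarray runs from index 0 to index 1.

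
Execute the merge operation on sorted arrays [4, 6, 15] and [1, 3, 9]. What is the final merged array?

Merging process:

Compare 4 vs 1: take 1 from right. Merged: [1]
Compare 4 vs 3: take 3 from right. Merged: [1, 3]
Compare 4 vs 9: take 4 from left. Merged: [1, 3, 4]
Compare 6 vs 9: take 6 from left. Merged: [1, 3, 4, 6]
Compare 15 vs 9: take 9 from right. Merged: [1, 3, 4, 6, 9]
Append remaining from left: [15]. Merged: [1, 3, 4, 6, 9, 15]

Final merged array: [1, 3, 4, 6, 9, 15]
Total comparisons: 5

The merged array is [1, 3, 4, 6, 9, 15], requiring 5 comparisons. The merge step runs in O(n) time where n is the total number of elements.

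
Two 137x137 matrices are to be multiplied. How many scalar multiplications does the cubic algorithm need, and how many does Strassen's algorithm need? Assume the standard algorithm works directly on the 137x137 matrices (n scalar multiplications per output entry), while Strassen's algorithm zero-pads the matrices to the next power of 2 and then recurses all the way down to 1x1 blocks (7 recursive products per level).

Matrix multiplication for 137x137 matrices:

Strassen's algorithm requires power-of-2 dimensions. Pad 137x137 to 256x256 (next power of 2).

Standard algorithm: 137^3 = 2571353 multiplications
Strassen's algorithm: 7^(log2(256)) = 7^8 = 5764801 multiplications
Difference: 2571353 - 5764801 = -3193448 (Strassen uses MORE here due to padding overhead — for small or just-over-power-of-2 n, padding can outweigh the per-level savings)

Standard: 2571353 multiplications (137^3). Strassen: 5764801 multiplications (7^8, after padding to 256x256). Strassen reduces 8 recursive multiplications to 7 at each level.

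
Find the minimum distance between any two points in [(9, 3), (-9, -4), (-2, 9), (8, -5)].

Computing all pairwise distances among 4 points:

d((9, 3), (-9, -4)) = 19.3132
d((9, 3), (-2, 9)) = 12.53
d((9, 3), (8, -5)) = 8.0623 <-- minimum
d((-9, -4), (-2, 9)) = 14.7648
d((-9, -4), (8, -5)) = 17.0294
d((-2, 9), (8, -5)) = 17.2047

Closest pair: (9, 3) and (8, -5) with distance 8.0623

The closest pair is (9, 3) and (8, -5) with Euclidean distance 8.0623. For 4 points, brute-force pairwise comparison is shown above. For large n, the divide-and-conquer algorithm (sort by x, recurse on halves, check the dividing strip) achieves O(n log n).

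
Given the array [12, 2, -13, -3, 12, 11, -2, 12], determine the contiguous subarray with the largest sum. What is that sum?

Using Kadane's algorithm on [12, 2, -13, -3, 12, 11, -2, 12]:

Scanning through the array:
Position 1 (value 2): max_ending_here = 14, max_so_far = 14
Position 2 (value -13): max_ending_here = 1, max_so_far = 14
Position 3 (value -3): max_ending_here = -2, max_so_far = 14
Position 4 (value 12): max_ending_here = 12, max_so_far = 14
Position 5 (value 11): max_ending_here = 23, max_so_far = 23
Position 6 (value -2): max_ending_here = 21, max_so_far = 23
Position 7 (value 12): max_ending_here = 33, max_so_far = 33

Maximum subarray: [12, 11, -2, 12]
Maximum sum: 33

The maximum subarray is [12, 11, -2, 12] with sum 33. This subarray runs from index 4 to index 7.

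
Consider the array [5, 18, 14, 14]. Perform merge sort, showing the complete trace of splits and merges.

Merge sort trace:

Split: [5, 18, 14, 14] -> [5, 18] and [14, 14]
  Split: [5, 18] -> [5] and [18]
  Merge: [5] + [18] -> [5, 18]
  Split: [14, 14] -> [14] and [14]
  Merge: [14] + [14] -> [14, 14]
Merge: [5, 18] + [14, 14] -> [5, 14, 14, 18]

Final sorted array: [5, 14, 14, 18]

The merge sort proceeds by recursively splitting the array and merging sorted halves.
After all merges, the sorted array is [5, 14, 14, 18].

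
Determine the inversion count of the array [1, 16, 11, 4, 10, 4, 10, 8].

Finding inversions in [1, 16, 11, 4, 10, 4, 10, 8]:

(1, 2): arr[1]=16 > arr[2]=11
(1, 3): arr[1]=16 > arr[3]=4
(1, 4): arr[1]=16 > arr[4]=10
(1, 5): arr[1]=16 > arr[5]=4
(1, 6): arr[1]=16 > arr[6]=10
(1, 7): arr[1]=16 > arr[7]=8
(2, 3): arr[2]=11 > arr[3]=4
(2, 4): arr[2]=11 > arr[4]=10
(2, 5): arr[2]=11 > arr[5]=4
(2, 6): arr[2]=11 > arr[6]=10
(2, 7): arr[2]=11 > arr[7]=8
(4, 5): arr[4]=10 > arr[5]=4
(4, 7): arr[4]=10 > arr[7]=8
(6, 7): arr[6]=10 > arr[7]=8

Total inversions: 14

The array has 14 inversion(s): (1,2), (1,3), (1,4), (1,5), (1,6), (1,7), (2,3), (2,4), (2,5), (2,6), (2,7), (4,5), (4,7), (6,7). Each pair (i,j) satisfies i < j and arr[i] > arr[j].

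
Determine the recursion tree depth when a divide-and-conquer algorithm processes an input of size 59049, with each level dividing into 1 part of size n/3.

For divide and conquer with division factor 3:

Problem sizes at each level:
Level 0: 59049
Level 1: 19683
Level 2: 6561
Level 3: 2187
Level 4: 729
Level 5: 243
Level 6: 81
Level 7: 27
Level 8: 9
Level 9: 3
Level 10: 1

The root is level 0 and the size-1 base case is level 10 (the tree spans levels 0 through 10, i.e. 11 levels counting the root), so the depth is the number of divisions: log_3(59049) = 10

The recursion tree depth is log_3(59049) = 10. At each level, the problem size is divided by 3, so it takes 10 divisions to reduce to a base case of size 1. The algorithm makes 1 recursive call at each level.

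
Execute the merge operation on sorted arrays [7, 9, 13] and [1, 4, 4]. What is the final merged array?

Merging process:

Compare 7 vs 1: take 1 from right. Merged: [1]
Compare 7 vs 4: take 4 from right. Merged: [1, 4]
Compare 7 vs 4: take 4 from right. Merged: [1, 4, 4]
Append remaining from left: [7, 9, 13]. Merged: [1, 4, 4, 7, 9, 13]

Final merged array: [1, 4, 4, 7, 9, 13]
Total comparisons: 3

The merged array is [1, 4, 4, 7, 9, 13], requiring 3 comparisons. The merge step runs in O(n) time where n is the total number of elements.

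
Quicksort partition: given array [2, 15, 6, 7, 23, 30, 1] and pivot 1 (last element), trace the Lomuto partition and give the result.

Lomuto partition with pivot = 1:

Initial array: [2, 15, 6, 7, 23, 30, 1]

arr[0]=2 > 1: no swap
arr[1]=15 > 1: no swap
arr[2]=6 > 1: no swap
arr[3]=7 > 1: no swap
arr[4]=23 > 1: no swap
arr[5]=30 > 1: no swap

Place pivot at position 0: [1, 15, 6, 7, 23, 30, 2]
Pivot position: 0

After partitioning with pivot 1, the array becomes [1, 15, 6, 7, 23, 30, 2]. The pivot is placed at index 0. All elements to the left of the pivot are <= 1, and all elements to the right are > 1.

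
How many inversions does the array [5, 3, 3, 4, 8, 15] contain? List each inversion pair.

Finding inversions in [5, 3, 3, 4, 8, 15]:

(0, 1): arr[0]=5 > arr[1]=3
(0, 2): arr[0]=5 > arr[2]=3
(0, 3): arr[0]=5 > arr[3]=4

Total inversions: 3

The array has 3 inversion(s): (0,1), (0,2), (0,3). Each pair (i,j) satisfies i < j and arr[i] > arr[j].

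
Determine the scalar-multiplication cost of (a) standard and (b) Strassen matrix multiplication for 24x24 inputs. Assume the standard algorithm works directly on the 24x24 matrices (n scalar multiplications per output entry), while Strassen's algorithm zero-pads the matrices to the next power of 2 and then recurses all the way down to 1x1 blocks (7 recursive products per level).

Matrix multiplication for 24x24 matrices:

Strassen's algorithm requires power-of-2 dimensions. Pad 24x24 to 32x32 (next power of 2).

Standard algorithm: 24^3 = 13824 multiplications
Strassen's algorithm: 7^(log2(32)) = 7^5 = 16807 multiplications
Difference: 13824 - 16807 = -2983 (Strassen uses MORE here due to padding overhead — for small or just-over-power-of-2 n, padding can outweigh the per-level savings)

Standard: 13824 multiplications (24^3). Strassen: 16807 multiplications (7^5, after padding to 32x32). Strassen reduces 8 recursive multiplications to 7 at each level.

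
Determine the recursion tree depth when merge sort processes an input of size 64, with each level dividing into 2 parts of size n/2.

For divide and conquer with division factor 2:

Problem sizes at each level:
Level 0: 64
Level 1: 32
Level 2: 16
Level 3: 8
Level 4: 4
Level 5: 2
Level 6: 1

The root is level 0 and the size-1 base case is level 6 (the tree spans levels 0 through 6, i.e. 7 levels counting the root), so the depth is the number of divisions: log_2(64) = 6

The recursion tree depth is log_2(64) = 6. At each level, the problem size is divided by 2, so it takes 6 divisions to reduce to a base case of size 1. The algorithm makes 2 recursive calls at each level.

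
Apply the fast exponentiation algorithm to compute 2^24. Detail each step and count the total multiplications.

Computing 2^24 by squaring (build up from 2^1; each line after the first costs one multiplication):

2^1 = 2
2^2 = (2^1)^2 = 2^2 = 4
2^3 = 2 * 2^2 = 2 * 4 = 8
2^6 = (2^3)^2 = 8^2 = 64
2^12 = (2^6)^2 = 64^2 = 4096
2^24 = (2^12)^2 = 4096^2 = 16777216

Result: 16777216
Multiplications needed: 5 (5 lines after 2^1)

2^24 = 16777216. Using exponentiation by squaring, this requires 5 multiplications. The key idea: if the exponent is even, square the half-power; if odd, multiply by the base once.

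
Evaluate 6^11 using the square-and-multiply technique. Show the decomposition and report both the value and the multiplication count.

Computing 6^11 by squaring (build up from 6^1; each line after the first costs one multiplication):

6^1 = 6
6^2 = (6^1)^2 = 6^2 = 36
6^4 = (6^2)^2 = 36^2 = 1296
6^5 = 6 * 6^4 = 6 * 1296 = 7776
6^10 = (6^5)^2 = 7776^2 = 60466176
6^11 = 6 * 6^10 = 6 * 60466176 = 362797056

Result: 362797056
Multiplications needed: 5 (5 lines after 6^1)

6^11 = 362797056. Using exponentiation by squaring, this requires 5 multiplications. The key idea: if the exponent is even, square the half-power; if odd, multiply by the base once.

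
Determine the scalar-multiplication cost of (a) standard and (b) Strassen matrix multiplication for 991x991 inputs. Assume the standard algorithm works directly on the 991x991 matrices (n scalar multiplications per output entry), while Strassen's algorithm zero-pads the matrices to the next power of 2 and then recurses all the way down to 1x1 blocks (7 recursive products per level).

Matrix multiplication for 991x991 matrices:

Strassen's algorithm requires power-of-2 dimensions. Pad 991x991 to 1024x1024 (next power of 2).

Standard algorithm: 991^3 = 973242271 multiplications
Strassen's algorithm: 7^(log2(1024)) = 7^10 = 282475249 multiplications
Savings: 973242271 - 282475249 = 690767022 multiplications

Standard: 973242271 multiplications (991^3). Strassen: 282475249 multiplications (7^10, after padding to 1024x1024). Strassen reduces 8 recursive multiplications to 7 at each level.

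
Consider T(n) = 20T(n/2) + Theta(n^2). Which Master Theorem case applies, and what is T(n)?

Master Theorem for T(n) = 20T(n/2) + O(n^2):

a = 20, b = 2, c = 2
log_b(a) = log_2(20) = 4.3219

Case 1: c = 2 < log_2(20) = 4.3219
T(n) = O(n^(log_2 20))

For T(n) = 20T(n/2) + O(n^2): log_2(20) = 4.3219. This is Case 1 of the Master Theorem (c < log_b(a), work dominated by leaves), giving O(n^(log_2 20)).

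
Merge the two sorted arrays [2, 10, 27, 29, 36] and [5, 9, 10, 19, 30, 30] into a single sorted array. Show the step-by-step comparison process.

Merging process:

Compare 2 vs 5: take 2 from left. Merged: [2]
Compare 10 vs 5: take 5 from right. Merged: [2, 5]
Compare 10 vs 9: take 9 from right. Merged: [2, 5, 9]
Compare 10 vs 10: take 10 from left. Merged: [2, 5, 9, 10]
Compare 27 vs 10: take 10 from right. Merged: [2, 5, 9, 10, 10]
Compare 27 vs 19: take 19 from right. Merged: [2, 5, 9, 10, 10, 19]
Compare 27 vs 30: take 27 from left. Merged: [2, 5, 9, 10, 10, 19, 27]
Compare 29 vs 30: take 29 from left. Merged: [2, 5, 9, 10, 10, 19, 27, 29]
Compare 36 vs 30: take 30 from right. Merged: [2, 5, 9, 10, 10, 19, 27, 29, 30]
Compare 36 vs 30: take 30 from right. Merged: [2, 5, 9, 10, 10, 19, 27, 29, 30, 30]
Append remaining from left: [36]. Merged: [2, 5, 9, 10, 10, 19, 27, 29, 30, 30, 36]

Final merged array: [2, 5, 9, 10, 10, 19, 27, 29, 30, 30, 36]
Total comparisons: 10

The merged array is [2, 5, 9, 10, 10, 19, 27, 29, 30, 30, 36], requiring 10 comparisons. The merge step runs in O(n) time where n is the total number of elements.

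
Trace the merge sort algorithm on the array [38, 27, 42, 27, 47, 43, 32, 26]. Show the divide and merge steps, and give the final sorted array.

Merge sort trace:

Split: [38, 27, 42, 27, 47, 43, 32, 26] -> [38, 27, 42, 27] and [47, 43, 32, 26]
  Split: [38, 27, 42, 27] -> [38, 27] and [42, 27]
    Split: [38, 27] -> [38] and [27]
    Merge: [38] + [27] -> [27, 38]
    Split: [42, 27] -> [42] and [27]
    Merge: [42] + [27] -> [27, 42]
  Merge: [27, 38] + [27, 42] -> [27, 27, 38, 42]
  Split: [47, 43, 32, 26] -> [47, 43] and [32, 26]
    Split: [47, 43] -> [47] and [43]
    Merge: [47] + [43] -> [43, 47]
    Split: [32, 26] -> [32] and [26]
    Merge: [32] + [26] -> [26, 32]
  Merge: [43, 47] + [26, 32] -> [26, 32, 43, 47]
Merge: [27, 27, 38, 42] + [26, 32, 43, 47] -> [26, 27, 27, 32, 38, 42, 43, 47]

Final sorted array: [26, 27, 27, 32, 38, 42, 43, 47]

The merge sort proceeds by recursively splitting the array and merging sorted halves.
After all merges, the sorted array is [26, 27, 27, 32, 38, 42, 43, 47].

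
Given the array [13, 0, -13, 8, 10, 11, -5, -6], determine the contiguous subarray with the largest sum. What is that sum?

Using Kadane's algorithm on [13, 0, -13, 8, 10, 11, -5, -6]:

Scanning through the array:
Position 1 (value 0): max_ending_here = 13, max_so_far = 13
Position 2 (value -13): max_ending_here = 0, max_so_far = 13
Position 3 (value 8): max_ending_here = 8, max_so_far = 13
Position 4 (value 10): max_ending_here = 18, max_so_far = 18
Position 5 (value 11): max_ending_here = 29, max_so_far = 29
Position 6 (value -5): max_ending_here = 24, max_so_far = 29
Position 7 (value -6): max_ending_here = 18, max_so_far = 29

Maximum subarray: [13, 0, -13, 8, 10, 11]
Maximum sum: 29

The maximum subarray is [13, 0, -13, 8, 10, 11] with sum 29. This subarray runs from index 0 to index 5.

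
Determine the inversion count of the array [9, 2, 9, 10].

Finding inversions in [9, 2, 9, 10]:

(0, 1): arr[0]=9 > arr[1]=2

Total inversions: 1

The array has 1 inversion(s): (0,1). Each pair (i,j) satisfies i < j and arr[i] > arr[j].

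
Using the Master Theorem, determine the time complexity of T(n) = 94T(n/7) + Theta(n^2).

Master Theorem for T(n) = 94T(n/7) + O(n^2):

a = 94, b = 7, c = 2
log_b(a) = log_7(94) = 2.3348

Case 1: c = 2 < log_7(94) = 2.3348
T(n) = O(n^(log_7 94))

For T(n) = 94T(n/7) + O(n^2): log_7(94) = 2.3348. This is Case 1 of the Master Theorem (c < log_b(a), work dominated by leaves), giving O(n^(log_7 94)).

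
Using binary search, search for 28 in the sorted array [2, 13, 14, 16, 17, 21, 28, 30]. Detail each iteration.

Binary search for 28 in [2, 13, 14, 16, 17, 21, 28, 30]:

lo=0, hi=7, mid=3, arr[mid]=16 -> 16 < 28, search right half
lo=4, hi=7, mid=5, arr[mid]=21 -> 21 < 28, search right half
lo=6, hi=7, mid=6, arr[mid]=28 -> Found target at index 6!

Binary search finds 28 at index 6 after 3 comparisons. The search repeatedly halves the search space by comparing with the middle element.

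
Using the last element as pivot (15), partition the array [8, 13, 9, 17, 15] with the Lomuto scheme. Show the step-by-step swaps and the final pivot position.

Lomuto partition with pivot = 15:

Initial array: [8, 13, 9, 17, 15]

arr[0]=8 <= 15: swap with position 0, array becomes [8, 13, 9, 17, 15]
arr[1]=13 <= 15: swap with position 1, array becomes [8, 13, 9, 17, 15]
arr[2]=9 <= 15: swap with position 2, array becomes [8, 13, 9, 17, 15]
arr[3]=17 > 15: no swap

Place pivot at position 3: [8, 13, 9, 15, 17]
Pivot position: 3

After partitioning with pivot 15, the array becomes [8, 13, 9, 15, 17]. The pivot is placed at index 3. All elements to the left of the pivot are <= 15, and all elements to the right are > 15.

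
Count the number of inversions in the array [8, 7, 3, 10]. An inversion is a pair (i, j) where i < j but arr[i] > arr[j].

Finding inversions in [8, 7, 3, 10]:

(0, 1): arr[0]=8 > arr[1]=7
(0, 2): arr[0]=8 > arr[2]=3
(1, 2): arr[1]=7 > arr[2]=3

Total inversions: 3

The array has 3 inversion(s): (0,1), (0,2), (1,2). Each pair (i,j) satisfies i < j and arr[i] > arr[j].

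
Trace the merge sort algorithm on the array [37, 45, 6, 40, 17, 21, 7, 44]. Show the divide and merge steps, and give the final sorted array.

Merge sort trace:

Split: [37, 45, 6, 40, 17, 21, 7, 44] -> [37, 45, 6, 40] and [17, 21, 7, 44]
  Split: [37, 45, 6, 40] -> [37, 45] and [6, 40]
    Split: [37, 45] -> [37] and [45]
    Merge: [37] + [45] -> [37, 45]
    Split: [6, 40] -> [6] and [40]
    Merge: [6] + [40] -> [6, 40]
  Merge: [37, 45] + [6, 40] -> [6, 37, 40, 45]
  Split: [17, 21, 7, 44] -> [17, 21] and [7, 44]
    Split: [17, 21] -> [17] and [21]
    Merge: [17] + [21] -> [17, 21]
    Split: [7, 44] -> [7] and [44]
    Merge: [7] + [44] -> [7, 44]
  Merge: [17, 21] + [7, 44] -> [7, 17, 21, 44]
Merge: [6, 37, 40, 45] + [7, 17, 21, 44] -> [6, 7, 17, 21, 37, 40, 44, 45]

Final sorted array: [6, 7, 17, 21, 37, 40, 44, 45]

The merge sort proceeds by recursively splitting the array and merging sorted halves.
After all merges, the sorted array is [6, 7, 17, 21, 37, 40, 44, 45].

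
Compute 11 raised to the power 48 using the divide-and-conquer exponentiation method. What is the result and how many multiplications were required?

Computing 11^48 by squaring (build up from 11^1; each line after the first costs one multiplication):

11^1 = 11
11^2 = (11^1)^2 = 11^2 = 121
11^3 = 11 * 11^2 = 11 * 121 = 1331
11^6 = (11^3)^2 = 1331^2 = 1771561
11^12 = (11^6)^2 = 1771561^2 = 3138428376721
11^24 = (11^12)^2 = 3138428376721^2 = 9849732675807611094711841
11^48 = (11^24)^2 = 9849732675807611094711841^2 = 97017233784872162402203715694511008214034825609281

Result: 97017233784872162402203715694511008214034825609281
Multiplications needed: 6 (6 lines after 11^1)

11^48 = 97017233784872162402203715694511008214034825609281. Using exponentiation by squaring, this requires 6 multiplications. The key idea: if the exponent is even, square the half-power; if odd, multiply by the base once.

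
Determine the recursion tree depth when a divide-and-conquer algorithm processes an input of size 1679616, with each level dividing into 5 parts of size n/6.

For divide and conquer with division factor 6:

Problem sizes at each level:
Level 0: 1679616
Level 1: 279936
Level 2: 46656
Level 3: 7776
Level 4: 1296
Level 5: 216
Level 6: 36
Level 7: 6
Level 8: 1

The root is level 0 and the size-1 base case is level 8 (the tree spans levels 0 through 8, i.e. 9 levels counting the root), so the depth is the number of divisions: log_6(1679616) = 8

The recursion tree depth is log_6(1679616) = 8. At each level, the problem size is divided by 6, so it takes 8 divisions to reduce to a base case of size 1. The algorithm makes 5 recursive calls at each level.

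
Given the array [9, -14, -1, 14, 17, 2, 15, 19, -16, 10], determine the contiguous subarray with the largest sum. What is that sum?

Using Kadane's algorithm on [9, -14, -1, 14, 17, 2, 15, 19, -16, 10]:

Scanning through the array:
Position 1 (value -14): max_ending_here = -5, max_so_far = 9
Position 2 (value -1): max_ending_here = -1, max_so_far = 9
Position 3 (value 14): max_ending_here = 14, max_so_far = 14
Position 4 (value 17): max_ending_here = 31, max_so_far = 31
Position 5 (value 2): max_ending_here = 33, max_so_far = 33
Position 6 (value 15): max_ending_here = 48, max_so_far = 48
Position 7 (value 19): max_ending_here = 67, max_so_far = 67
Position 8 (value -16): max_ending_here = 51, max_so_far = 67
Position 9 (value 10): max_ending_here = 61, max_so_far = 67

Maximum subarray: [14, 17, 2, 15, 19]
Maximum sum: 67

The maximum subarray is [14, 17, 2, 15, 19] with sum 67. This subarray runs from index 3 to index 7.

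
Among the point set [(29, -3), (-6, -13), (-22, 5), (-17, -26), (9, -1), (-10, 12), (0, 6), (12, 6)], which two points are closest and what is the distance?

Computing all pairwise distances among 8 points:

d((29, -3), (-6, -13)) = 36.4005
d((29, -3), (-22, 5)) = 51.6236
d((29, -3), (-17, -26)) = 51.4296
d((29, -3), (9, -1)) = 20.0998
d((29, -3), (-10, 12)) = 41.7852
d((29, -3), (0, 6)) = 30.3645
d((29, -3), (12, 6)) = 19.2354
d((-6, -13), (-22, 5)) = 24.0832
d((-6, -13), (-17, -26)) = 17.0294
d((-6, -13), (9, -1)) = 19.2094
d((-6, -13), (-10, 12)) = 25.318
d((-6, -13), (0, 6)) = 19.9249
d((-6, -13), (12, 6)) = 26.1725
d((-22, 5), (-17, -26)) = 31.4006
d((-22, 5), (9, -1)) = 31.5753
d((-22, 5), (-10, 12)) = 13.8924
d((-22, 5), (0, 6)) = 22.0227
d((-22, 5), (12, 6)) = 34.0147
d((-17, -26), (9, -1)) = 36.0694
d((-17, -26), (-10, 12)) = 38.6394
d((-17, -26), (0, 6)) = 36.2353
d((-17, -26), (12, 6)) = 43.1856
d((9, -1), (-10, 12)) = 23.0217
d((9, -1), (0, 6)) = 11.4018
d((9, -1), (12, 6)) = 7.6158 <-- minimum
d((-10, 12), (0, 6)) = 11.6619
d((-10, 12), (12, 6)) = 22.8035
d((0, 6), (12, 6)) = 12.0

Closest pair: (9, -1) and (12, 6) with distance 7.6158

The closest pair is (9, -1) and (12, 6) with Euclidean distance 7.6158. For 8 points, brute-force pairwise comparison is shown above. For large n, the divide-and-conquer algorithm (sort by x, recurse on halves, check the dividing strip) achieves O(n log n).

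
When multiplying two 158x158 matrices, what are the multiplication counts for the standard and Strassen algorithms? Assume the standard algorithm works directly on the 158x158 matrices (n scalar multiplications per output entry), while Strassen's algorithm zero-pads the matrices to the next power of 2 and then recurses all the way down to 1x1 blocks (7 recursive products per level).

Matrix multiplication for 158x158 matrices:

Strassen's algorithm requires power-of-2 dimensions. Pad 158x158 to 256x256 (next power of 2).

Standard algorithm: 158^3 = 3944312 multiplications
Strassen's algorithm: 7^(log2(256)) = 7^8 = 5764801 multiplications
Difference: 3944312 - 5764801 = -1820489 (Strassen uses MORE here due to padding overhead — for small or just-over-power-of-2 n, padding can outweigh the per-level savings)

Standard: 3944312 multiplications (158^3). Strassen: 5764801 multiplications (7^8, after padding to 256x256). Strassen reduces 8 recursive multiplications to 7 at each level.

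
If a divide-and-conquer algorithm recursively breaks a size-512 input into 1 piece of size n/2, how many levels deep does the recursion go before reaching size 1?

For divide and conquer with division factor 2:

Problem sizes at each level:
Level 0: 512
Level 1: 256
Level 2: 128
Level 3: 64
Level 4: 32
Level 5: 16
Level 6: 8
Level 7: 4
Level 8: 2
Level 9: 1

The root is level 0 and the size-1 base case is level 9 (the tree spans levels 0 through 9, i.e. 10 levels counting the root), so the depth is the number of divisions: log_2(512) = 9

The recursion tree depth is log_2(512) = 9. At each level, the problem size is divided by 2, so it takes 9 divisions to reduce to a base case of size 1. The algorithm makes 1 recursive call at each level.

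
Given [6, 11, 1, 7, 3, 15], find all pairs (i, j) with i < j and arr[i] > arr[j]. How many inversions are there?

Finding inversions in [6, 11, 1, 7, 3, 15]:

(0, 2): arr[0]=6 > arr[2]=1
(0, 4): arr[0]=6 > arr[4]=3
(1, 2): arr[1]=11 > arr[2]=1
(1, 3): arr[1]=11 > arr[3]=7
(1, 4): arr[1]=11 > arr[4]=3
(3, 4): arr[3]=7 > arr[4]=3

Total inversions: 6

The array has 6 inversion(s): (0,2), (0,4), (1,2), (1,3), (1,4), (3,4). Each pair (i,j) satisfies i < j and arr[i] > arr[j].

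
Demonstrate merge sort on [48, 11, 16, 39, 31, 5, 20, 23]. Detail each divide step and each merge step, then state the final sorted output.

Merge sort trace:

Split: [48, 11, 16, 39, 31, 5, 20, 23] -> [48, 11, 16, 39] and [31, 5, 20, 23]
  Split: [48, 11, 16, 39] -> [48, 11] and [16, 39]
    Split: [48, 11] -> [48] and [11]
    Merge: [48] + [11] -> [11, 48]
    Split: [16, 39] -> [16] and [39]
    Merge: [16] + [39] -> [16, 39]
  Merge: [11, 48] + [16, 39] -> [11, 16, 39, 48]
  Split: [31, 5, 20, 23] -> [31, 5] and [20, 23]
    Split: [31, 5] -> [31] and [5]
    Merge: [31] + [5] -> [5, 31]
    Split: [20, 23] -> [20] and [23]
    Merge: [20] + [23] -> [20, 23]
  Merge: [5, 31] + [20, 23] -> [5, 20, 23, 31]
Merge: [11, 16, 39, 48] + [5, 20, 23, 31] -> [5, 11, 16, 20, 23, 31, 39, 48]

Final sorted array: [5, 11, 16, 20, 23, 31, 39, 48]

The merge sort proceeds by recursively splitting the array and merging sorted halves.
After all merges, the sorted array is [5, 11, 16, 20, 23, 31, 39, 48].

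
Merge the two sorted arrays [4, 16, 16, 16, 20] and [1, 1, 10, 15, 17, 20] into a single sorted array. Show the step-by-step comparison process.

Merging process:

Compare 4 vs 1: take 1 from right. Merged: [1]
Compare 4 vs 1: take 1 from right. Merged: [1, 1]
Compare 4 vs 10: take 4 from left. Merged: [1, 1, 4]
Compare 16 vs 10: take 10 from right. Merged: [1, 1, 4, 10]
Compare 16 vs 15: take 15 from right. Merged: [1, 1, 4, 10, 15]
Compare 16 vs 17: take 16 from left. Merged: [1, 1, 4, 10, 15, 16]
Compare 16 vs 17: take 16 from left. Merged: [1, 1, 4, 10, 15, 16, 16]
Compare 16 vs 17: take 16 from left. Merged: [1, 1, 4, 10, 15, 16, 16, 16]
Compare 20 vs 17: take 17 from right. Merged: [1, 1, 4, 10, 15, 16, 16, 16, 17]
Compare 20 vs 20: take 20 from left. Merged: [1, 1, 4, 10, 15, 16, 16, 16, 17, 20]
Append remaining from right: [20]. Merged: [1, 1, 4, 10, 15, 16, 16, 16, 17, 20, 20]

Final merged array: [1, 1, 4, 10, 15, 16, 16, 16, 17, 20, 20]
Total comparisons: 10

The merged array is [1, 1, 4, 10, 15, 16, 16, 16, 17, 20, 20], requiring 10 comparisons. The merge step runs in O(n) time where n is the total number of elements.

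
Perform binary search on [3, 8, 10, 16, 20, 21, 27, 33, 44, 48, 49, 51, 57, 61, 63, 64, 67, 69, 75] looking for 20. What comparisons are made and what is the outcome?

Binary search for 20 in [3, 8, 10, 16, 20, 21, 27, 33, 44, 48, 49, 51, 57, 61, 63, 64, 67, 69, 75]:

lo=0, hi=18, mid=9, arr[mid]=48 -> 48 > 20, search left half
lo=0, hi=8, mid=4, arr[mid]=20 -> Found target at index 4!

Binary search finds 20 at index 4 after 2 comparisons. The search repeatedly halves the search space by comparing with the middle element.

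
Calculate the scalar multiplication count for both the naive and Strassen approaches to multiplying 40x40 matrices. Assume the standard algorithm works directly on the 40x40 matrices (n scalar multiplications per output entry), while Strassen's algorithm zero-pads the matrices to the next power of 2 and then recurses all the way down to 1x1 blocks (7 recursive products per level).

Matrix multiplication for 40x40 matrices:

Strassen's algorithm requires power-of-2 dimensions. Pad 40x40 to 64x64 (next power of 2).

Standard algorithm: 40^3 = 64000 multiplications
Strassen's algorithm: 7^(log2(64)) = 7^6 = 117649 multiplications
Difference: 64000 - 117649 = -53649 (Strassen uses MORE here due to padding overhead — for small or just-over-power-of-2 n, padding can outweigh the per-level savings)

Standard: 64000 multiplications (40^3). Strassen: 117649 multiplications (7^6, after padding to 64x64). Strassen reduces 8 recursive multiplications to 7 at each level.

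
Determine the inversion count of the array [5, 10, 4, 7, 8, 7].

Finding inversions in [5, 10, 4, 7, 8, 7]:

(0, 2): arr[0]=5 > arr[2]=4
(1, 2): arr[1]=10 > arr[2]=4
(1, 3): arr[1]=10 > arr[3]=7
(1, 4): arr[1]=10 > arr[4]=8
(1, 5): arr[1]=10 > arr[5]=7
(4, 5): arr[4]=8 > arr[5]=7

Total inversions: 6

The array has 6 inversion(s): (0,2), (1,2), (1,3), (1,4), (1,5), (4,5). Each pair (i,j) satisfies i < j and arr[i] > arr[j].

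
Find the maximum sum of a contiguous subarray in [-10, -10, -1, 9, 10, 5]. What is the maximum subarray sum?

Using Kadane's algorithm on [-10, -10, -1, 9, 10, 5]:

Scanning through the array:
Position 1 (value -10): max_ending_here = -10, max_so_far = -10
Position 2 (value -1): max_ending_here = -1, max_so_far = -1
Position 3 (value 9): max_ending_here = 9, max_so_far = 9
Position 4 (value 10): max_ending_here = 19, max_so_far = 19
Position 5 (value 5): max_ending_here = 24, max_so_far = 24

Maximum subarray: [9, 10, 5]
Maximum sum: 24

The maximum subarray is [9, 10, 5] with sum 24. This subarray runs from index 3 to index 5.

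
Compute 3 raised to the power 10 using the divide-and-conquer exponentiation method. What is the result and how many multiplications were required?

Computing 3^10 by squaring (build up from 3^1; each line after the first costs one multiplication):

3^1 = 3
3^2 = (3^1)^2 = 3^2 = 9
3^4 = (3^2)^2 = 9^2 = 81
3^5 = 3 * 3^4 = 3 * 81 = 243
3^10 = (3^5)^2 = 243^2 = 59049

Result: 59049
Multiplications needed: 4 (4 lines after 3^1)

3^10 = 59049. Using exponentiation by squaring, this requires 4 multiplications. The key idea: if the exponent is even, square the half-power; if odd, multiply by the base once.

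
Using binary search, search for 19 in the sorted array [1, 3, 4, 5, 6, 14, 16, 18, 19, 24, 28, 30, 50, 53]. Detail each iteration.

Binary search for 19 in [1, 3, 4, 5, 6, 14, 16, 18, 19, 24, 28, 30, 50, 53]:

lo=0, hi=13, mid=6, arr[mid]=16 -> 16 < 19, search right half
lo=7, hi=13, mid=10, arr[mid]=28 -> 28 > 19, search left half
lo=7, hi=9, mid=8, arr[mid]=19 -> Found target at index 8!

Binary search finds 19 at index 8 after 3 comparisons. The search repeatedly halves the search space by comparing with the middle element.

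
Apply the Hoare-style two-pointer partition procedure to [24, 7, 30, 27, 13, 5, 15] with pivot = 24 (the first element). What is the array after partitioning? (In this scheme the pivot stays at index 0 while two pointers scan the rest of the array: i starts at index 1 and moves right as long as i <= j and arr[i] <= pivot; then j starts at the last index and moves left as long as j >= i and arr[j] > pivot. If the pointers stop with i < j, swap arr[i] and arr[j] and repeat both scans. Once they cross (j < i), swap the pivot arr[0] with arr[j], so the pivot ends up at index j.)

Hoare-style two-pointer partition with pivot = 24:

Initial array: [24, 7, 30, 27, 13, 5, 15]

Pointers start at i = 1, j = 6.
i stops at index 2 (arr[2]=30 > 24), j stops at index 6 (arr[6]=15 <= 24): swap arr[2] and arr[6], array becomes [24, 7, 15, 27, 13, 5, 30]
i stops at index 3 (arr[3]=27 > 24), j stops at index 5 (arr[5]=5 <= 24): swap arr[3] and arr[5], array becomes [24, 7, 15, 5, 13, 27, 30]
i ends at 5, j ends at 4: the pointers have crossed (j < i), so scanning stops.

Swap pivot arr[0] with arr[4] to place pivot at position 4: [13, 7, 15, 5, 24, 27, 30]
Pivot position: 4

After partitioning with pivot 24, the array becomes [13, 7, 15, 5, 24, 27, 30]. The pivot is placed at index 4. All elements to the left of the pivot are <= 24, and all elements to the right are > 24.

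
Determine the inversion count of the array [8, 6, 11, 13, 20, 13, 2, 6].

Finding inversions in [8, 6, 11, 13, 20, 13, 2, 6]:

(0, 1): arr[0]=8 > arr[1]=6
(0, 6): arr[0]=8 > arr[6]=2
(0, 7): arr[0]=8 > arr[7]=6
(1, 6): arr[1]=6 > arr[6]=2
(2, 6): arr[2]=11 > arr[6]=2
(2, 7): arr[2]=11 > arr[7]=6
(3, 6): arr[3]=13 > arr[6]=2
(3, 7): arr[3]=13 > arr[7]=6
(4, 5): arr[4]=20 > arr[5]=13
(4, 6): arr[4]=20 > arr[6]=2
(4, 7): arr[4]=20 > arr[7]=6
(5, 6): arr[5]=13 > arr[6]=2
(5, 7): arr[5]=13 > arr[7]=6

Total inversions: 13

The array has 13 inversion(s): (0,1), (0,6), (0,7), (1,6), (2,6), (2,7), (3,6), (3,7), (4,5), (4,6), (4,7), (5,6), (5,7). Each pair (i,j) satisfies i < j and arr[i] > arr[j].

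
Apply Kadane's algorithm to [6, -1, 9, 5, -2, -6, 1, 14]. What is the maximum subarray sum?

Using Kadane's algorithm on [6, -1, 9, 5, -2, -6, 1, 14]:

Scanning through the array:
Position 1 (value -1): max_ending_here = 5, max_so_far = 6
Position 2 (value 9): max_ending_here = 14, max_so_far = 14
Position 3 (value 5): max_ending_here = 19, max_so_far = 19
Position 4 (value -2): max_ending_here = 17, max_so_far = 19
Position 5 (value -6): max_ending_here = 11, max_so_far = 19
Position 6 (value 1): max_ending_here = 12, max_so_far = 19
Position 7 (value 14): max_ending_here = 26, max_so_far = 26

Maximum subarray: [6, -1, 9, 5, -2, -6, 1, 14]
Maximum sum: 26

The maximum subarray is [6, -1, 9, 5, -2, -6, 1, 14] with sum 26. This subarray runs from index 0 to index 7.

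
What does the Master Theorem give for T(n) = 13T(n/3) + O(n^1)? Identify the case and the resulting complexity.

Master Theorem for T(n) = 13T(n/3) + O(n^1):

a = 13, b = 3, c = 1
log_b(a) = log_3(13) = 2.3347

Case 1: c = 1 < log_3(13) = 2.3347
T(n) = O(n^(log_3 13))

For T(n) = 13T(n/3) + O(n^1): log_3(13) = 2.3347. This is Case 1 of the Master Theorem (c < log_b(a), work dominated by leaves), giving O(n^(log_3 13)).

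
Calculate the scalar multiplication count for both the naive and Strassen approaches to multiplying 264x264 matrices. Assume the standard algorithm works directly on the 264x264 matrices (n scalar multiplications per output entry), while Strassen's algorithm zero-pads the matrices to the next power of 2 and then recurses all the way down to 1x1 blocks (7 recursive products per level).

Matrix multiplication for 264x264 matrices:

Strassen's algorithm requires power-of-2 dimensions. Pad 264x264 to 512x512 (next power of 2).

Standard algorithm: 264^3 = 18399744 multiplications
Strassen's algorithm: 7^(log2(512)) = 7^9 = 40353607 multiplications
Difference: 18399744 - 40353607 = -21953863 (Strassen uses MORE here due to padding overhead — for small or just-over-power-of-2 n, padding can outweigh the per-level savings)

Standard: 18399744 multiplications (264^3). Strassen: 40353607 multiplications (7^9, after padding to 512x512). Strassen reduces 8 recursive multiplications to 7 at each level.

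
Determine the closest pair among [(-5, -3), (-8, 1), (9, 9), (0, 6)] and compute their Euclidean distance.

Computing all pairwise distances among 4 points:

d((-5, -3), (-8, 1)) = 5.0 <-- minimum
d((-5, -3), (9, 9)) = 18.4391
d((-5, -3), (0, 6)) = 10.2956
d((-8, 1), (9, 9)) = 18.7883
d((-8, 1), (0, 6)) = 9.434
d((9, 9), (0, 6)) = 9.4868

Closest pair: (-5, -3) and (-8, 1) with distance 5.0

The closest pair is (-5, -3) and (-8, 1) with Euclidean distance 5.0. For 4 points, brute-force pairwise comparison is shown above. For large n, the divide-and-conquer algorithm (sort by x, recurse on halves, check the dividing strip) achieves O(n log n).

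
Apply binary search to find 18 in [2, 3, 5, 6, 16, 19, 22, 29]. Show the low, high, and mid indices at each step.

Binary search for 18 in [2, 3, 5, 6, 16, 19, 22, 29]:

lo=0, hi=7, mid=3, arr[mid]=6 -> 6 < 18, search right half
lo=4, hi=7, mid=5, arr[mid]=19 -> 19 > 18, search left half
lo=4, hi=4, mid=4, arr[mid]=16 -> 16 < 18, search right half
lo=5 > hi=4, target 18 not found

Binary search determines that 18 is not in the array after 3 comparisons. The search space was exhausted without finding the target.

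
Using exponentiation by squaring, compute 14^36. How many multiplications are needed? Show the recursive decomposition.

Computing 14^36 by squaring (build up from 14^1; each line after the first costs one multiplication):

14^1 = 14
14^2 = (14^1)^2 = 14^2 = 196
14^4 = (14^2)^2 = 196^2 = 38416
14^8 = (14^4)^2 = 38416^2 = 1475789056
14^9 = 14 * 14^8 = 14 * 1475789056 = 20661046784
14^18 = (14^9)^2 = 20661046784^2 = 426878854210636742656
14^36 = (14^18)^2 = 426878854210636742656^2 = 182225556172186058674940229804729969934336

Result: 182225556172186058674940229804729969934336
Multiplications needed: 6 (6 lines after 14^1)

14^36 = 182225556172186058674940229804729969934336. Using exponentiation by squaring, this requires 6 multiplications. The key idea: if the exponent is even, square the half-power; if odd, multiply by the base once.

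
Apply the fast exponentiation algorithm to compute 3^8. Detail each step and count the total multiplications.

Computing 3^8 by squaring (build up from 3^1; each line after the first costs one multiplication):

3^1 = 3
3^2 = (3^1)^2 = 3^2 = 9
3^4 = (3^2)^2 = 9^2 = 81
3^8 = (3^4)^2 = 81^2 = 6561

Result: 6561
Multiplications needed: 3 (3 lines after 3^1)

3^8 = 6561. Using exponentiation by squaring, this requires 3 multiplications. The key idea: if the exponent is even, square the half-power; if odd, multiply by the base once.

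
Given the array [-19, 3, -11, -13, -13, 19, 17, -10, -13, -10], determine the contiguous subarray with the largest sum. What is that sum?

Using Kadane's algorithm on [-19, 3, -11, -13, -13, 19, 17, -10, -13, -10]:

Scanning through the array:
Position 1 (value 3): max_ending_here = 3, max_so_far = 3
Position 2 (value -11): max_ending_here = -8, max_so_far = 3
Position 3 (value -13): max_ending_here = -13, max_so_far = 3
Position 4 (value -13): max_ending_here = -13, max_so_far = 3
Position 5 (value 19): max_ending_here = 19, max_so_far = 19
Position 6 (value 17): max_ending_here = 36, max_so_far = 36
Position 7 (value -10): max_ending_here = 26, max_so_far = 36
Position 8 (value -13): max_ending_here = 13, max_so_far = 36
Position 9 (value -10): max_ending_here = 3, max_so_far = 36

Maximum subarray: [19, 17]
Maximum sum: 36

The maximum subarray is [19, 17] with sum 36. This subarray runs from index 5 to index 6.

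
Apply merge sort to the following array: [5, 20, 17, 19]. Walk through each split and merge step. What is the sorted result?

Merge sort trace:

Split: [5, 20, 17, 19] -> [5, 20] and [17, 19]
  Split: [5, 20] -> [5] and [20]
  Merge: [5] + [20] -> [5, 20]
  Split: [17, 19] -> [17] and [19]
  Merge: [17] + [19] -> [17, 19]
Merge: [5, 20] + [17, 19] -> [5, 17, 19, 20]

Final sorted array: [5, 17, 19, 20]

The merge sort proceeds by recursively splitting the array and merging sorted halves.
After all merges, the sorted array is [5, 17, 19, 20].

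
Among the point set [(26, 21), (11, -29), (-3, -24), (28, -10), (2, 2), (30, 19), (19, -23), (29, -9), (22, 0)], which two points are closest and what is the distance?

Computing all pairwise distances among 9 points:

d((26, 21), (11, -29)) = 52.2015
d((26, 21), (-3, -24)) = 53.535
d((26, 21), (28, -10)) = 31.0644
d((26, 21), (2, 2)) = 30.6105
d((26, 21), (30, 19)) = 4.4721
d((26, 21), (19, -23)) = 44.5533
d((26, 21), (29, -9)) = 30.1496
d((26, 21), (22, 0)) = 21.3776
d((11, -29), (-3, -24)) = 14.8661
d((11, -29), (28, -10)) = 25.4951
d((11, -29), (2, 2)) = 32.28
d((11, -29), (30, 19)) = 51.6236
d((11, -29), (19, -23)) = 10.0
d((11, -29), (29, -9)) = 26.9072
d((11, -29), (22, 0)) = 31.0161
d((-3, -24), (28, -10)) = 34.0147
d((-3, -24), (2, 2)) = 26.4764
d((-3, -24), (30, 19)) = 54.2033
d((-3, -24), (19, -23)) = 22.0227
d((-3, -24), (29, -9)) = 35.3412
d((-3, -24), (22, 0)) = 34.6554
d((28, -10), (2, 2)) = 28.6356
d((28, -10), (30, 19)) = 29.0689
d((28, -10), (19, -23)) = 15.8114
d((28, -10), (29, -9)) = 1.4142 <-- minimum
d((28, -10), (22, 0)) = 11.6619
d((2, 2), (30, 19)) = 32.7567
d((2, 2), (19, -23)) = 30.2324
d((2, 2), (29, -9)) = 29.1548
d((2, 2), (22, 0)) = 20.0998
d((30, 19), (19, -23)) = 43.4166
d((30, 19), (29, -9)) = 28.0179
d((30, 19), (22, 0)) = 20.6155
d((19, -23), (29, -9)) = 17.2047
d((19, -23), (22, 0)) = 23.1948
d((29, -9), (22, 0)) = 11.4018

Closest pair: (28, -10) and (29, -9) with distance 1.4142

The closest pair is (28, -10) and (29, -9) with Euclidean distance 1.4142. For 9 points, brute-force pairwise comparison is shown above. For large n, the divide-and-conquer algorithm (sort by x, recurse on halves, check the dividing strip) achieves O(n log n).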